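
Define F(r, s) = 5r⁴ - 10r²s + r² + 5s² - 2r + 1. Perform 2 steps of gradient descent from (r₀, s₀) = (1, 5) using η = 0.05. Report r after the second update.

∇F = (20r³ - 20rs + 2r - 2, -10r² + 10s)
(r₁, s₁) = (1, 5) − 0.05·(-80, 40) = (5, 3)
(r₂, s₂) = (5, 3) − 0.05·(2208, -220) = (-105.4, 14)
r = -105.4

-105.4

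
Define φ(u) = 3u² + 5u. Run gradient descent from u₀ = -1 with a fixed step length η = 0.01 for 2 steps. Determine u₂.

φ′(u) = 6u + 5
u₁ = -1 − 0.01·(-1) = -0.99
u₂ = -0.99 − 0.01·(-0.94) = -0.9806

-0.9806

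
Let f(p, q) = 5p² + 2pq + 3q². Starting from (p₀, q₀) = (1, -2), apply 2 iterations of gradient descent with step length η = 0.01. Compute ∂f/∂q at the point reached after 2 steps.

∇f = (10p + 2q, 2p + 6q)
(p₁, q₁) = (1, -2) − 0.01·(6, -10) = (0.94, -1.9)
(p₂, q₂) = (0.94, -1.9) − 0.01·(5.6, -9.52) = (0.884, -1.8048)
∂f/∂q at (0.884, -1.8048) = -9.0608

-9.0608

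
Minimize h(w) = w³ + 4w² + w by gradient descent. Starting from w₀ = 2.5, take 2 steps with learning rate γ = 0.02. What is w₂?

1.2377785

h′(w) = 3w² + 8w + 1
w₁ = 2.5 − 0.02·39.75 = 1.705
w₂ = 1.705 − 0.02·23.361075 = 1.2377785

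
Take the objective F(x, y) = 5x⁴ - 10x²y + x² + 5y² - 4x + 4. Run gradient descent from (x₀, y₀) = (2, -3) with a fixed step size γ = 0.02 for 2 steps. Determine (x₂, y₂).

(17.5904, 1.312)

∇F = (20x³ - 20xy + 2x - 4, -10x² + 10y)
Step 1: at (2, -3), ∇F = (280, -70) → (2, -3) − 0.02·(280, -70) = (-3.6, -1.6)
Step 2: at (-3.6, -1.6), ∇F = (-1059.52, -145.6) → (-3.6, -1.6) − 0.02·(-1059.52, -145.6) = (17.5904, 1.312)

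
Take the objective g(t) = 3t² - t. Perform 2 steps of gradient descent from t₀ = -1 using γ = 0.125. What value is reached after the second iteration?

g′(t) = 6t - 1
Step 1: g′(-1) = -7; t₁ = -1 − 0.125·(-7) = -0.125
Step 2: g′(-0.125) = -1.75; t₂ = -0.125 − 0.125·(-1.75) = 0.09375

0.09375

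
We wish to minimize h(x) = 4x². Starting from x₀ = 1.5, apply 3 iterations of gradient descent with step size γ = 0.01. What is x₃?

1.168032

h′(x) = 8x
x₁ = 1.5 − 0.01·12 = 1.38
x₂ = 1.38 − 0.01·11.04 = 1.2696
x₃ = 1.2696 − 0.01·10.1568 = 1.168032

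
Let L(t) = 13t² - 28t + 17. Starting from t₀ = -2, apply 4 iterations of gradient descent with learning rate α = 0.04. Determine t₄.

1.0769152

L′(t) = 26t - 28
t₁ = -2 − 0.04·(-80) = 1.2
t₂ = 1.2 − 0.04·3.2 = 1.072
t₃ = 1.072 − 0.04·(-0.128) = 1.07712
t₄ = 1.07712 − 0.04·0.00512 = 1.0769152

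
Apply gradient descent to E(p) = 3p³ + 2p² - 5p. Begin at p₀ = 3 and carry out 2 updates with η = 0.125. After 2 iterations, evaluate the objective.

-1272964.798828125

E′(p) = 9p² + 4p - 5
p₁ = 3 − 0.125·88 = -8
p₂ = -8 − 0.125·539 = -75.375
E(-75.375) = -1272964.798828125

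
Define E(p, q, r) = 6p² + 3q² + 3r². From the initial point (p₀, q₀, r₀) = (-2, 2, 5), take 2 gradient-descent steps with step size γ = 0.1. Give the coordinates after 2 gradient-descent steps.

∇E = (12p, 6q, 6r)
Step 1: at (-2, 2, 5), ∇E = (-24, 12, 30) → (-2, 2, 5) − 0.1·(-24, 12, 30) = (0.4, 0.8, 2)
Step 2: at (0.4, 0.8, 2), ∇E = (4.8, 4.8, 12) → (0.4, 0.8, 2) − 0.1·(4.8, 4.8, 12) = (-0.08, 0.32, 0.8)

(-0.08, 0.32, 0.8)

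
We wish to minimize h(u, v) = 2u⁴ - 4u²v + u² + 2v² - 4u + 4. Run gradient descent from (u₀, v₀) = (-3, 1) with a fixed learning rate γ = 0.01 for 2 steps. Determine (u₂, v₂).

∇h = (8u³ - 8uv + 2u - 4, -4u² + 4v)
(u₁, v₁) = (-3, 1) − 0.01·(-202, -32) = (-0.98, 1.32)
(u₂, v₂) = (-0.98, 1.32) − 0.01·(-3.140736, 1.4384) = (-0.94859264, 1.305616)

(-0.94859264, 1.305616)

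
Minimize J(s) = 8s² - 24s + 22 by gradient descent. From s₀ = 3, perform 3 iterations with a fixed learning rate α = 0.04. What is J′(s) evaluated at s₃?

J′(s) = 16s - 24
Step 1: J′(3) = 24; s₁ = 3 − 0.04·24 = 2.04
Step 2: J′(2.04) = 8.64; s₂ = 2.04 − 0.04·8.64 = 1.6944
Step 3: J′(1.6944) = 3.1104; s₃ = 1.6944 − 0.04·3.1104 = 1.569984
J′(s) at (1.569984) = 1.119744

1.119744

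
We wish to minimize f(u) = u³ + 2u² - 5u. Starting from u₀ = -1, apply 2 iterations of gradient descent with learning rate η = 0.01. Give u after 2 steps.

-0.878908

f′(u) = 3u² + 4u - 5
Step 1: f′(-1) = -6; u₁ = -1 − 0.01·(-6) = -0.94
Step 2: f′(-0.94) = -6.1092; u₂ = -0.94 − 0.01·(-6.1092) = -0.878908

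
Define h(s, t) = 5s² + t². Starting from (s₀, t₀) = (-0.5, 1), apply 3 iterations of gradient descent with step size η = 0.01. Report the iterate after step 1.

∇h = (10s, 2t)
(s₁, t₁) = (-0.5, 1) − 0.01·(-5, 2) = (-0.45, 0.98)

(-0.45, 0.98)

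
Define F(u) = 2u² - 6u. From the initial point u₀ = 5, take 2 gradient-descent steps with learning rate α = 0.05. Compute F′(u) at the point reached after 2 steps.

8.96

F′(u) = 4u - 6
u₁ = 5 − 0.05·14 = 4.3
u₂ = 4.3 − 0.05·11.2 = 3.74
F′(u) at (3.74) = 8.96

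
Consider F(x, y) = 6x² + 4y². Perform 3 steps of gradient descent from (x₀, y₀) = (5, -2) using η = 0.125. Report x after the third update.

∇F = (12x, 8y)
(x₁, y₁) = (5, -2) − 0.125·(60, -16) = (-2.5, 0)
(x₂, y₂) = (-2.5, 0) − 0.125·(-30, 0) = (1.25, 0)
(x₃, y₃) = (1.25, 0) − 0.125·(15, 0) = (-0.625, 0)
x = -0.625

-0.625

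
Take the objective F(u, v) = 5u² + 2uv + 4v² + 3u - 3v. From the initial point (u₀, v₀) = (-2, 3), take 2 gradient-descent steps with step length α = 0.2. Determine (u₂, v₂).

(-0.64, 0.76)

∇F = (10u + 2v + 3, 2u + 8v - 3)
Step 1: at (-2, 3), ∇F = (-11, 17) → (-2, 3) − 0.2·(-11, 17) = (0.2, -0.4)
Step 2: at (0.2, -0.4), ∇F = (4.2, -5.8) → (0.2, -0.4) − 0.2·(4.2, -5.8) = (-0.64, 0.76)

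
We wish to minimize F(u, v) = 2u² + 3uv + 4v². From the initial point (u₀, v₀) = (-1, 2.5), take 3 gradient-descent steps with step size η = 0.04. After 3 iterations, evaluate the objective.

∇F = (4u + 3v, 3u + 8v)
(u₁, v₁) = (-1, 2.5) − 0.04·(3.5, 17) = (-1.14, 1.82)
(u₂, v₂) = (-1.14, 1.82) − 0.04·(0.9, 11.14) = (-1.176, 1.3744)
(u₃, v₃) = (-1.176, 1.3744) − 0.04·(-0.5808, 7.4672) = (-1.152768, 1.075712)
F(-1.152768, 1.075712) = 3.566234238976

3.566234238976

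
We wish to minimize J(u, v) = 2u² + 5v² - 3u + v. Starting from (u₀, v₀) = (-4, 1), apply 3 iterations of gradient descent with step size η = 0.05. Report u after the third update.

-1.682

∇J = (4u - 3, 10v + 1)
(u₁, v₁) = (-4, 1) − 0.05·(-19, 11) = (-3.05, 0.45)
(u₂, v₂) = (-3.05, 0.45) − 0.05·(-15.2, 5.5) = (-2.29, 0.175)
(u₃, v₃) = (-2.29, 0.175) − 0.05·(-12.16, 2.75) = (-1.682, 0.0375)
u = -1.682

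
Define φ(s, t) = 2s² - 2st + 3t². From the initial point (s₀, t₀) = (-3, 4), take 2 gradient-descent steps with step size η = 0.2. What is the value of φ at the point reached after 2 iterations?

3.6

∇φ = (4s - 2t, -2s + 6t)
Step 1: at (-3, 4), ∇φ = (-20, 30) → (-3, 4) − 0.2·(-20, 30) = (1, -2)
Step 2: at (1, -2), ∇φ = (8, -14) → (1, -2) − 0.2·(8, -14) = (-0.6, 0.8)
φ(-0.6, 0.8) = 3.6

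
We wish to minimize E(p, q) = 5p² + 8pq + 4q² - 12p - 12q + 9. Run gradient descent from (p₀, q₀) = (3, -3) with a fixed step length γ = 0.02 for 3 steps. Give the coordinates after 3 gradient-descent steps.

∇E = (10p + 8q - 12, 8p + 8q - 12)
Step 1: at (3, -3), ∇E = (-6, -12) → (3, -3) − 0.02·(-6, -12) = (3.12, -2.76)
Step 2: at (3.12, -2.76), ∇E = (-2.88, -9.12) → (3.12, -2.76) − 0.02·(-2.88, -9.12) = (3.1776, -2.5776)
Step 3: at (3.1776, -2.5776), ∇E = (-0.8448, -7.2) → (3.1776, -2.5776) − 0.02·(-0.8448, -7.2) = (3.194496, -2.4336)

(3.194496, -2.4336)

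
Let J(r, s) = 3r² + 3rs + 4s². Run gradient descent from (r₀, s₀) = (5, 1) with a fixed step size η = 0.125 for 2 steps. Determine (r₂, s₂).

(0.921875, -0.328125)

∇J = (6r + 3s, 3r + 8s)
(r₁, s₁) = (5, 1) − 0.125·(33, 23) = (0.875, -1.875)
(r₂, s₂) = (0.875, -1.875) − 0.125·(-0.375, -12.375) = (0.921875, -0.328125)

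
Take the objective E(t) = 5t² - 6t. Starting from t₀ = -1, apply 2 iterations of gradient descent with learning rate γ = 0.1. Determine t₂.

E′(t) = 10t - 6
t₁ = -1 − 0.1·(-16) = 0.6
t₂ = 0.6 − 0.1·0 = 0.6

0.6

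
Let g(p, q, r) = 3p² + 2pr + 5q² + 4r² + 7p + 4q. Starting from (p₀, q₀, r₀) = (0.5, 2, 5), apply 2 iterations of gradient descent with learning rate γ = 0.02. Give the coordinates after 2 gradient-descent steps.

(-0.2192, 1.136, 3.5072)

∇g = (6p + 2r + 7, 10q + 4, 2p + 8r)
Step 1: at (0.5, 2, 5), ∇g = (20, 24, 41) → (0.5, 2, 5) − 0.02·(20, 24, 41) = (0.1, 1.52, 4.18)
Step 2: at (0.1, 1.52, 4.18), ∇g = (15.96, 19.2, 33.64) → (0.1, 1.52, 4.18) − 0.02·(15.96, 19.2, 33.64) = (-0.2192, 1.136, 3.5072)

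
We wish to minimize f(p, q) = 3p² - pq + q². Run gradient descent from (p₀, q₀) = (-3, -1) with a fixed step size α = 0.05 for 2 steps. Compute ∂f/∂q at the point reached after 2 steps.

-0.5475

∇f = (6p - q, -p + 2q)
Step 1: at (-3, -1), ∇f = (-17, 1) → (-3, -1) − 0.05·(-17, 1) = (-2.15, -1.05)
Step 2: at (-2.15, -1.05), ∇f = (-11.85, 0.05) → (-2.15, -1.05) − 0.05·(-11.85, 0.05) = (-1.5575, -1.0525)
∂f/∂q at (-1.5575, -1.0525) = -0.5475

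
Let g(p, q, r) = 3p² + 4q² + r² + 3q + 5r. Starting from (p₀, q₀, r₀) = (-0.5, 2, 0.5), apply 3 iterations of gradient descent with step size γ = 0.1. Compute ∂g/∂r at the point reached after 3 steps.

∇g = (6p, 8q + 3, 2r + 5)
Step 1: at (-0.5, 2, 0.5), ∇g = (-3, 19, 6) → (-0.5, 2, 0.5) − 0.1·(-3, 19, 6) = (-0.2, 0.1, -0.1)
Step 2: at (-0.2, 0.1, -0.1), ∇g = (-1.2, 3.8, 4.8) → (-0.2, 0.1, -0.1) − 0.1·(-1.2, 3.8, 4.8) = (-0.08, -0.28, -0.58)
Step 3: at (-0.08, -0.28, -0.58), ∇g = (-0.48, 0.76, 3.84) → (-0.08, -0.28, -0.58) − 0.1·(-0.48, 0.76, 3.84) = (-0.032, -0.356, -0.964)
∂g/∂r at (-0.032, -0.356, -0.964) = 3.072

3.072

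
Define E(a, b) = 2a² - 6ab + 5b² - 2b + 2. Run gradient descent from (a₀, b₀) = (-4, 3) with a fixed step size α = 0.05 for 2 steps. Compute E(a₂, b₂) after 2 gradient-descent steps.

∇E = (4a - 6b, -6a + 10b - 2)
(a₁, b₁) = (-4, 3) − 0.05·(-34, 52) = (-2.3, 0.4)
(a₂, b₂) = (-2.3, 0.4) − 0.05·(-11.6, 15.8) = (-1.72, -0.39)
E(-1.72, -0.39) = 5.4325

5.4325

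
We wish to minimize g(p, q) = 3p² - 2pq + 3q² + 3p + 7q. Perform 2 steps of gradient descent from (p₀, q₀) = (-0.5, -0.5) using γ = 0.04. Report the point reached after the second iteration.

∇g = (6p - 2q + 3, -2p + 6q + 7)
(p₁, q₁) = (-0.5, -0.5) − 0.04·(1, 5) = (-0.54, -0.7)
(p₂, q₂) = (-0.54, -0.7) − 0.04·(1.16, 3.88) = (-0.5864, -0.8552)

(-0.5864, -0.8552)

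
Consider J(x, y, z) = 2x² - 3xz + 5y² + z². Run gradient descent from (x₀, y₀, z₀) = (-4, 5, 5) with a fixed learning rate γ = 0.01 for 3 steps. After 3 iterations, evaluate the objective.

146.23417519669

∇J = (4x - 3z, 10y, -3x + 2z)
Step 1: at (-4, 5, 5), ∇J = (-31, 50, 22) → (-4, 5, 5) − 0.01·(-31, 50, 22) = (-3.69, 4.5, 4.78)
Step 2: at (-3.69, 4.5, 4.78), ∇J = (-29.1, 45, 20.63) → (-3.69, 4.5, 4.78) − 0.01·(-29.1, 45, 20.63) = (-3.399, 4.05, 4.5737)
Step 3: at (-3.399, 4.05, 4.5737), ∇J = (-27.3171, 40.5, 19.3444) → (-3.399, 4.05, 4.5737) − 0.01·(-27.3171, 40.5, 19.3444) = (-3.125829, 3.645, 4.380256)
J(-3.125829, 3.645, 4.380256) = 146.23417519669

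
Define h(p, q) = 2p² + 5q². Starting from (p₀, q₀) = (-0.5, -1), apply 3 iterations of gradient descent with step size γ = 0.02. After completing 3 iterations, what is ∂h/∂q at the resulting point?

∇h = (4p, 10q)
(p₁, q₁) = (-0.5, -1) − 0.02·(-2, -10) = (-0.46, -0.8)
(p₂, q₂) = (-0.46, -0.8) − 0.02·(-1.84, -8) = (-0.4232, -0.64)
(p₃, q₃) = (-0.4232, -0.64) − 0.02·(-1.6928, -6.4) = (-0.389344, -0.512)
∂h/∂q at (-0.389344, -0.512) = -5.12

-5.12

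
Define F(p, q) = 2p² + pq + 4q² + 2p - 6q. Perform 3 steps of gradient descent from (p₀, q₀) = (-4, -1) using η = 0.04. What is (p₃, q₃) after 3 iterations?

(-2.544256, 0.4832)

∇F = (4p + q + 2, p + 8q - 6)
Step 1: at (-4, -1), ∇F = (-15, -18) → (-4, -1) − 0.04·(-15, -18) = (-3.4, -0.28)
Step 2: at (-3.4, -0.28), ∇F = (-11.88, -11.64) → (-3.4, -0.28) − 0.04·(-11.88, -11.64) = (-2.9248, 0.1856)
Step 3: at (-2.9248, 0.1856), ∇F = (-9.5136, -7.44) → (-2.9248, 0.1856) − 0.04·(-9.5136, -7.44) = (-2.544256, 0.4832)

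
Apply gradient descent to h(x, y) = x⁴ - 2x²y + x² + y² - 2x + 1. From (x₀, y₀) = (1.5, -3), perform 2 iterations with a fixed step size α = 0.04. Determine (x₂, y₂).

(0.18016, -2.3704)

∇h = (4x³ - 4xy + 2x - 2, -2x² + 2y)
Step 1: at (1.5, -3), ∇h = (32.5, -10.5) → (1.5, -3) − 0.04·(32.5, -10.5) = (0.2, -2.58)
Step 2: at (0.2, -2.58), ∇h = (0.496, -5.24) → (0.2, -2.58) − 0.04·(0.496, -5.24) = (0.18016, -2.3704)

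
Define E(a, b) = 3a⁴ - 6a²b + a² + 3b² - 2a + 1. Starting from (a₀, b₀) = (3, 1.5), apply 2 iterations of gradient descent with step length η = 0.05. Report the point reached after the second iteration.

(701.4208, 36.972)

∇E = (12a³ - 12ab + 2a - 2, -6a² + 6b)
(a₁, b₁) = (3, 1.5) − 0.05·(274, -45) = (-10.7, 3.75)
(a₂, b₂) = (-10.7, 3.75) − 0.05·(-14242.416, -664.44) = (701.4208, 36.972)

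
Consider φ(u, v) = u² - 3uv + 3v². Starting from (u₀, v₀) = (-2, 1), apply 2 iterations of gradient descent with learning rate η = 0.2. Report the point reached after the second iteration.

∇φ = (2u - 3v, -3u + 6v)
Step 1: at (-2, 1), ∇φ = (-7, 12) → (-2, 1) − 0.2·(-7, 12) = (-0.6, -1.4)
Step 2: at (-0.6, -1.4), ∇φ = (3, -6.6) → (-0.6, -1.4) − 0.2·(3, -6.6) = (-1.2, -0.08)

(-1.2, -0.08)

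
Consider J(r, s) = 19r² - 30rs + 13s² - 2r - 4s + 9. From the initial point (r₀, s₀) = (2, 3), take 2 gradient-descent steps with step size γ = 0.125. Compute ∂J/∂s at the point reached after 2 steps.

627.75

∇J = (38r - 30s - 2, -30r + 26s - 4)
Step 1: at (2, 3), ∇J = (-16, 14) → (2, 3) − 0.125·(-16, 14) = (4, 1.25)
Step 2: at (4, 1.25), ∇J = (112.5, -91.5) → (4, 1.25) − 0.125·(112.5, -91.5) = (-10.0625, 12.6875)
∂J/∂s at (-10.0625, 12.6875) = 627.75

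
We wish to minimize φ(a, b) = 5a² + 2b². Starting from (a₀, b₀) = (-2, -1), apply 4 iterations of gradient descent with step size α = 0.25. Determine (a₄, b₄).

∇φ = (10a, 4b)
(a₁, b₁) = (-2, -1) − 0.25·(-20, -4) = (3, 0)
(a₂, b₂) = (3, 0) − 0.25·(30, 0) = (-4.5, 0)
(a₃, b₃) = (-4.5, 0) − 0.25·(-45, 0) = (6.75, 0)
(a₄, b₄) = (6.75, 0) − 0.25·(67.5, 0) = (-10.125, 0)

(-10.125, 0)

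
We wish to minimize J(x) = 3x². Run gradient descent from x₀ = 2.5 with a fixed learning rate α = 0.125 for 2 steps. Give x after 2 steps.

0.15625

J′(x) = 6x
Step 1: J′(2.5) = 15; x₁ = 2.5 − 0.125·15 = 0.625
Step 2: J′(0.625) = 3.75; x₂ = 0.625 − 0.125·3.75 = 0.15625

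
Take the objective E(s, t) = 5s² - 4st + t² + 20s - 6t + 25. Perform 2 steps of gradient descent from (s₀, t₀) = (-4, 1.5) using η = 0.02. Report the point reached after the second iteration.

(-3.0848, 1.032)

∇E = (10s - 4t + 20, -4s + 2t - 6)
(s₁, t₁) = (-4, 1.5) − 0.02·(-26, 13) = (-3.48, 1.24)
(s₂, t₂) = (-3.48, 1.24) − 0.02·(-19.76, 10.4) = (-3.0848, 1.032)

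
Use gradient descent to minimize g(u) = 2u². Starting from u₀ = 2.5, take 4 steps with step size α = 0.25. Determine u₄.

0

g′(u) = 4u
u₁ = 2.5 − 0.25·10 = 0
u₂ = 0 − 0.25·0 = 0
u₃ = 0 − 0.25·0 = 0
u₄ = 0 − 0.25·0 = 0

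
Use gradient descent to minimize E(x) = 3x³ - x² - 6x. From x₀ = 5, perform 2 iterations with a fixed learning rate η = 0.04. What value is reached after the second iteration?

-7.453056

E′(x) = 9x² - 2x - 6
Step 1: E′(5) = 209; x₁ = 5 − 0.04·209 = -3.36
Step 2: E′(-3.36) = 102.3264; x₂ = -3.36 − 0.04·102.3264 = -7.453056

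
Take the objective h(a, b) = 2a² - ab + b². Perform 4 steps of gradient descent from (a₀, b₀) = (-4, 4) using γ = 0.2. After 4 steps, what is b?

0.4352

∇h = (4a - b, -a + 2b)
Step 1: at (-4, 4), ∇h = (-20, 12) → (-4, 4) − 0.2·(-20, 12) = (0, 1.6)
Step 2: at (0, 1.6), ∇h = (-1.6, 3.2) → (0, 1.6) − 0.2·(-1.6, 3.2) = (0.32, 0.96)
Step 3: at (0.32, 0.96), ∇h = (0.32, 1.6) → (0.32, 0.96) − 0.2·(0.32, 1.6) = (0.256, 0.64)
Step 4: at (0.256, 0.64), ∇h = (0.384, 1.024) → (0.256, 0.64) − 0.2·(0.384, 1.024) = (0.1792, 0.4352)
b = 0.4352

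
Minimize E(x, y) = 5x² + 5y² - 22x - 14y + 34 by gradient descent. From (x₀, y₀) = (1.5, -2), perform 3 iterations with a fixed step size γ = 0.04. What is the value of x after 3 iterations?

2.0488

∇E = (10x - 22, 10y - 14)
Step 1: at (1.5, -2), ∇E = (-7, -34) → (1.5, -2) − 0.04·(-7, -34) = (1.78, -0.64)
Step 2: at (1.78, -0.64), ∇E = (-4.2, -20.4) → (1.78, -0.64) − 0.04·(-4.2, -20.4) = (1.948, 0.176)
Step 3: at (1.948, 0.176), ∇E = (-2.52, -12.24) → (1.948, 0.176) − 0.04·(-2.52, -12.24) = (2.0488, 0.6656)
x = 2.0488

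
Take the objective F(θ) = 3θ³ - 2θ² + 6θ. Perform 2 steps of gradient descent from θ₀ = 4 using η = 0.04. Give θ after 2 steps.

-2.483456

F′(θ) = 9θ² - 4θ + 6
Step 1: F′(4) = 134; θ₁ = 4 − 0.04·134 = -1.36
Step 2: F′(-1.36) = 28.0864; θ₂ = -1.36 − 0.04·28.0864 = -2.483456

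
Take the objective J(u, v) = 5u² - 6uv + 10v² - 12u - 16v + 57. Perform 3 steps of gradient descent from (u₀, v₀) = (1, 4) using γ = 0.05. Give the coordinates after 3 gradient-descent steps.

∇J = (10u - 6v - 12, -6u + 20v - 16)
Step 1: at (1, 4), ∇J = (-26, 58) → (1, 4) − 0.05·(-26, 58) = (2.3, 1.1)
Step 2: at (2.3, 1.1), ∇J = (4.4, -7.8) → (2.3, 1.1) − 0.05·(4.4, -7.8) = (2.08, 1.49)
Step 3: at (2.08, 1.49), ∇J = (-0.14, 1.32) → (2.08, 1.49) − 0.05·(-0.14, 1.32) = (2.087, 1.424)

(2.087, 1.424)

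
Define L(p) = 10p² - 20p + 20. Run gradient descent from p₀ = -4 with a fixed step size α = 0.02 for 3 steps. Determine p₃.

-0.08

L′(p) = 20p - 20
Step 1: L′(-4) = -100; p₁ = -4 − 0.02·(-100) = -2
Step 2: L′(-2) = -60; p₂ = -2 − 0.02·(-60) = -0.8
Step 3: L′(-0.8) = -36; p₃ = -0.8 − 0.02·(-36) = -0.08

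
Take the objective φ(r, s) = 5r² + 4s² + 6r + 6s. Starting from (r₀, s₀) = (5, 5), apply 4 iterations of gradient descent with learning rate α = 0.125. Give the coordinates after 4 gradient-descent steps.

∇φ = (10r + 6, 8s + 6)
Step 1: at (5, 5), ∇φ = (56, 46) → (5, 5) − 0.125·(56, 46) = (-2, -0.75)
Step 2: at (-2, -0.75), ∇φ = (-14, 0) → (-2, -0.75) − 0.125·(-14, 0) = (-0.25, -0.75)
Step 3: at (-0.25, -0.75), ∇φ = (3.5, 0) → (-0.25, -0.75) − 0.125·(3.5, 0) = (-0.6875, -0.75)
Step 4: at (-0.6875, -0.75), ∇φ = (-0.875, 0) → (-0.6875, -0.75) − 0.125·(-0.875, 0) = (-0.578125, -0.75)

(-0.578125, -0.75)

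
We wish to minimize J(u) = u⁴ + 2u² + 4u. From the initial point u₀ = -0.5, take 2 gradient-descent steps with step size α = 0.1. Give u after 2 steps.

J′(u) = 4u³ + 4u + 4
u₁ = -0.5 − 0.1·1.5 = -0.65
u₂ = -0.65 − 0.1·0.3015 = -0.68015

-0.68015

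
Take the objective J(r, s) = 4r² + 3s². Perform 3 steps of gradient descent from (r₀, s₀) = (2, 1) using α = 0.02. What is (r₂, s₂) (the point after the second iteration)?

∇J = (8r, 6s)
Step 1: at (2, 1), ∇J = (16, 6) → (2, 1) − 0.02·(16, 6) = (1.68, 0.88)
Step 2: at (1.68, 0.88), ∇J = (13.44, 5.28) → (1.68, 0.88) − 0.02·(13.44, 5.28) = (1.4112, 0.7744)

(1.4112, 0.7744)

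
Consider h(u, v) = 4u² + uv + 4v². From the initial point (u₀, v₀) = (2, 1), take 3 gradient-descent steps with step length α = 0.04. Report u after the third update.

∇h = (8u + v, u + 8v)
Step 1: at (2, 1), ∇h = (17, 10) → (2, 1) − 0.04·(17, 10) = (1.32, 0.6)
Step 2: at (1.32, 0.6), ∇h = (11.16, 6.12) → (1.32, 0.6) − 0.04·(11.16, 6.12) = (0.8736, 0.3552)
Step 3: at (0.8736, 0.3552), ∇h = (7.344, 3.7152) → (0.8736, 0.3552) − 0.04·(7.344, 3.7152) = (0.57984, 0.206592)
u = 0.57984

0.57984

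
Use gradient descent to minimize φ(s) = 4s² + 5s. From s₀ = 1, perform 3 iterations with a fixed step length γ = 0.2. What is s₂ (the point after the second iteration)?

-0.04

φ′(s) = 8s + 5
s₁ = 1 − 0.2·13 = -1.6
s₂ = -1.6 − 0.2·(-7.8) = -0.04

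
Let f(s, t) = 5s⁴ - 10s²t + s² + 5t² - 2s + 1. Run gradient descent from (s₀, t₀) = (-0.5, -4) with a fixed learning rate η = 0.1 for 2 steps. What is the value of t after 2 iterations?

16.4025

∇f = (20s³ - 20st + 2s - 2, -10s² + 10t)
Step 1: at (-0.5, -4), ∇f = (-45.5, -42.5) → (-0.5, -4) − 0.1·(-45.5, -42.5) = (4.05, 0.25)
Step 2: at (4.05, 0.25), ∇f = (1314.4525, -161.525) → (4.05, 0.25) − 0.1·(1314.4525, -161.525) = (-127.39525, 16.4025)
t = 16.4025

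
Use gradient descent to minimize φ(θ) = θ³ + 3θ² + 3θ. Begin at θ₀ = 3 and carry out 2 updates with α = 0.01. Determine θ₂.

2.148288

φ′(θ) = 3θ² + 6θ + 3
θ₁ = 3 − 0.01·48 = 2.52
θ₂ = 2.52 − 0.01·37.1712 = 2.148288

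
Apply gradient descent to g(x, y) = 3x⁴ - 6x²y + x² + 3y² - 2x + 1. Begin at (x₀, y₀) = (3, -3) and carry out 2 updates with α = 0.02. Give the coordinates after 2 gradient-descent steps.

(41.60618752, 2.553408)

∇g = (12x³ - 12xy + 2x - 2, -6x² + 6y)
Step 1: at (3, -3), ∇g = (436, -72) → (3, -3) − 0.02·(436, -72) = (-5.72, -1.56)
Step 2: at (-5.72, -1.56), ∇g = (-2366.309376, -205.6704) → (-5.72, -1.56) − 0.02·(-2366.309376, -205.6704) = (41.60618752, 2.553408)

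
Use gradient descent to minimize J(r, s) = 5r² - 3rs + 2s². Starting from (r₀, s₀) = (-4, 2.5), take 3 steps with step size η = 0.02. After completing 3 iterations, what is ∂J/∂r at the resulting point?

-21.8126

∇J = (10r - 3s, -3r + 4s)
Step 1: at (-4, 2.5), ∇J = (-47.5, 22) → (-4, 2.5) − 0.02·(-47.5, 22) = (-3.05, 2.06)
Step 2: at (-3.05, 2.06), ∇J = (-36.68, 17.39) → (-3.05, 2.06) − 0.02·(-36.68, 17.39) = (-2.3164, 1.7122)
Step 3: at (-2.3164, 1.7122), ∇J = (-28.3006, 13.798) → (-2.3164, 1.7122) − 0.02·(-28.3006, 13.798) = (-1.750388, 1.43624)
∂J/∂r at (-1.750388, 1.43624) = -21.8126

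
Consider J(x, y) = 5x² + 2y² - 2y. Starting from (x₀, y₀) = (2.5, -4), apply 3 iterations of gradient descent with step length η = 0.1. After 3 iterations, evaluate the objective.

∇J = (10x, 4y - 2)
(x₁, y₁) = (2.5, -4) − 0.1·(25, -18) = (0, -2.2)
(x₂, y₂) = (0, -2.2) − 0.1·(0, -10.8) = (0, -1.12)
(x₃, y₃) = (0, -1.12) − 0.1·(0, -6.48) = (0, -0.472)
J(0, -0.472) = 1.389568

1.389568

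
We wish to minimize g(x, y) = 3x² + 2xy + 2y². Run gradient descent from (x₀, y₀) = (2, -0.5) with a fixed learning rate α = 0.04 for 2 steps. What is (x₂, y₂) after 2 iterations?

(1.232, -0.612)

∇g = (6x + 2y, 2x + 4y)
Step 1: at (2, -0.5), ∇g = (11, 2) → (2, -0.5) − 0.04·(11, 2) = (1.56, -0.58)
Step 2: at (1.56, -0.58), ∇g = (8.2, 0.8) → (1.56, -0.58) − 0.04·(8.2, 0.8) = (1.232, -0.612)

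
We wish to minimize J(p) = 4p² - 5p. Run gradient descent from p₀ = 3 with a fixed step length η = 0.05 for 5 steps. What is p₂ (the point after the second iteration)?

J′(p) = 8p - 5
Step 1: J′(3) = 19; p₁ = 3 − 0.05·19 = 2.05
Step 2: J′(2.05) = 11.4; p₂ = 2.05 − 0.05·11.4 = 1.48

1.48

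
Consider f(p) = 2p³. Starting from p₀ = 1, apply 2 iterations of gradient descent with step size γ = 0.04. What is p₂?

0.621376

f′(p) = 6p²
Step 1: f′(1) = 6; p₁ = 1 − 0.04·6 = 0.76
Step 2: f′(0.76) = 3.4656; p₂ = 0.76 − 0.04·3.4656 = 0.621376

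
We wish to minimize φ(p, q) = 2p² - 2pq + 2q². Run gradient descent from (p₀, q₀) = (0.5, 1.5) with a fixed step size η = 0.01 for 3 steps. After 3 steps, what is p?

0.5259

∇φ = (4p - 2q, -2p + 4q)
(p₁, q₁) = (0.5, 1.5) − 0.01·(-1, 5) = (0.51, 1.45)
(p₂, q₂) = (0.51, 1.45) − 0.01·(-0.86, 4.78) = (0.5186, 1.4022)
(p₃, q₃) = (0.5186, 1.4022) − 0.01·(-0.73, 4.5716) = (0.5259, 1.356484)
p = 0.5259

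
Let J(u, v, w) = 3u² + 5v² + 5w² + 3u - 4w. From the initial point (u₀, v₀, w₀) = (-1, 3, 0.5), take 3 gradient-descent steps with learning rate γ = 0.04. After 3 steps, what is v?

0.648

∇J = (6u + 3, 10v, 10w - 4)
Step 1: at (-1, 3, 0.5), ∇J = (-3, 30, 1) → (-1, 3, 0.5) − 0.04·(-3, 30, 1) = (-0.88, 1.8, 0.46)
Step 2: at (-0.88, 1.8, 0.46), ∇J = (-2.28, 18, 0.6) → (-0.88, 1.8, 0.46) − 0.04·(-2.28, 18, 0.6) = (-0.7888, 1.08, 0.436)
Step 3: at (-0.7888, 1.08, 0.436), ∇J = (-1.7328, 10.8, 0.36) → (-0.7888, 1.08, 0.436) − 0.04·(-1.7328, 10.8, 0.36) = (-0.719488, 0.648, 0.4216)
v = 0.648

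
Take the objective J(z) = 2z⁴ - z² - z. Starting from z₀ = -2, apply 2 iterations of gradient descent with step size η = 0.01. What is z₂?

J′(z) = 8z³ - 2z - 1
z₁ = -2 − 0.01·(-61) = -1.39
z₂ = -1.39 − 0.01·(-19.704952) = -1.19295048

-1.19295048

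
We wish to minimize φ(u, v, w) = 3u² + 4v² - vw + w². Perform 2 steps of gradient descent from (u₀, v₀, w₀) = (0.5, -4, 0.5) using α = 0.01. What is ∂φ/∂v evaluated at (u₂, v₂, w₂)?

-27.41625

∇φ = (6u, 8v - w, -v + 2w)
Step 1: at (0.5, -4, 0.5), ∇φ = (3, -32.5, 5) → (0.5, -4, 0.5) − 0.01·(3, -32.5, 5) = (0.47, -3.675, 0.45)
Step 2: at (0.47, -3.675, 0.45), ∇φ = (2.82, -29.85, 4.575) → (0.47, -3.675, 0.45) − 0.01·(2.82, -29.85, 4.575) = (0.4418, -3.3765, 0.40425)
∂φ/∂v at (0.4418, -3.3765, 0.40425) = -27.41625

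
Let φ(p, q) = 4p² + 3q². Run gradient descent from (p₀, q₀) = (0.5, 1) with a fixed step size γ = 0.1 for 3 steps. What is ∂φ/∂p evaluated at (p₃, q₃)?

∇φ = (8p, 6q)
(p₁, q₁) = (0.5, 1) − 0.1·(4, 6) = (0.1, 0.4)
(p₂, q₂) = (0.1, 0.4) − 0.1·(0.8, 2.4) = (0.02, 0.16)
(p₃, q₃) = (0.02, 0.16) − 0.1·(0.16, 0.96) = (0.004, 0.064)
∂φ/∂p at (0.004, 0.064) = 0.032

0.032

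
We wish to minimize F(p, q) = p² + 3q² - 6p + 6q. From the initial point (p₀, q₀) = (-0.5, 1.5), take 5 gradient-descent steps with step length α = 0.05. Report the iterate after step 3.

(0.4485, -0.1425)

∇F = (2p - 6, 6q + 6)
(p₁, q₁) = (-0.5, 1.5) − 0.05·(-7, 15) = (-0.15, 0.75)
(p₂, q₂) = (-0.15, 0.75) − 0.05·(-6.3, 10.5) = (0.165, 0.225)
(p₃, q₃) = (0.165, 0.225) − 0.05·(-5.67, 7.35) = (0.4485, -0.1425)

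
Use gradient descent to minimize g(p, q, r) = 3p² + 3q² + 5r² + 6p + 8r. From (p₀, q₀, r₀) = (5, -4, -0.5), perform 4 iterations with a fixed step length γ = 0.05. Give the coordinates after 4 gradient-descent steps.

∇g = (6p + 6, 6q, 10r + 8)
(p₁, q₁, r₁) = (5, -4, -0.5) − 0.05·(36, -24, 3) = (3.2, -2.8, -0.65)
(p₂, q₂, r₂) = (3.2, -2.8, -0.65) − 0.05·(25.2, -16.8, 1.5) = (1.94, -1.96, -0.725)
(p₃, q₃, r₃) = (1.94, -1.96, -0.725) − 0.05·(17.64, -11.76, 0.75) = (1.058, -1.372, -0.7625)
(p₄, q₄, r₄) = (1.058, -1.372, -0.7625) − 0.05·(12.348, -8.232, 0.375) = (0.4406, -0.9604, -0.78125)

(0.4406, -0.9604, -0.78125)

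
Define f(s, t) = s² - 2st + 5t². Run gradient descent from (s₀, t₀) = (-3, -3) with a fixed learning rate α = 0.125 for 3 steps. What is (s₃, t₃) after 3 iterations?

∇f = (2s - 2t, -2s + 10t)
Step 1: at (-3, -3), ∇f = (0, -24) → (-3, -3) − 0.125·(0, -24) = (-3, 0)
Step 2: at (-3, 0), ∇f = (-6, 6) → (-3, 0) − 0.125·(-6, 6) = (-2.25, -0.75)
Step 3: at (-2.25, -0.75), ∇f = (-3, -3) → (-2.25, -0.75) − 0.125·(-3, -3) = (-1.875, -0.375)

(-1.875, -0.375)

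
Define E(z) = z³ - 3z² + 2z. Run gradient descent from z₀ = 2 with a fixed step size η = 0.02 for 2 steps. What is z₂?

1.924704

E′(z) = 3z² - 6z + 2
z₁ = 2 − 0.02·2 = 1.96
z₂ = 1.96 − 0.02·1.7648 = 1.924704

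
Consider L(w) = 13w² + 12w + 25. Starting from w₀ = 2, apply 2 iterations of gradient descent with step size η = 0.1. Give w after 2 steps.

L′(w) = 26w + 12
Step 1: L′(2) = 64; w₁ = 2 − 0.1·64 = -4.4
Step 2: L′(-4.4) = -102.4; w₂ = -4.4 − 0.1·(-102.4) = 5.84

5.84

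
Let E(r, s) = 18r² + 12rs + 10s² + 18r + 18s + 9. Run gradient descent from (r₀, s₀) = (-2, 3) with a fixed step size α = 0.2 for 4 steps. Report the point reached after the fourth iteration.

(609.5968, 366.2256)

∇E = (36r + 12s + 18, 12r + 20s + 18)
(r₁, s₁) = (-2, 3) − 0.2·(-18, 54) = (1.6, -7.8)
(r₂, s₂) = (1.6, -7.8) − 0.2·(-18, -118.8) = (5.2, 15.96)
(r₃, s₃) = (5.2, 15.96) − 0.2·(396.72, 399.6) = (-74.144, -63.96)
(r₄, s₄) = (-74.144, -63.96) − 0.2·(-3418.704, -2150.928) = (609.5968, 366.2256)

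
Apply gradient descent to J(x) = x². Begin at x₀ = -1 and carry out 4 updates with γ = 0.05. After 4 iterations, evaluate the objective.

J′(x) = 2x
x₁ = -1 − 0.05·(-2) = -0.9
x₂ = -0.9 − 0.05·(-1.8) = -0.81
x₃ = -0.81 − 0.05·(-1.62) = -0.729
x₄ = -0.729 − 0.05·(-1.458) = -0.6561
J(-0.6561) = 0.43046721

0.43046721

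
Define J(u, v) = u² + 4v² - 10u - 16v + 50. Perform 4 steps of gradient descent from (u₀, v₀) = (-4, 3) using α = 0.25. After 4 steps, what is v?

∇J = (2u - 10, 8v - 16)
(u₁, v₁) = (-4, 3) − 0.25·(-18, 8) = (0.5, 1)
(u₂, v₂) = (0.5, 1) − 0.25·(-9, -8) = (2.75, 3)
(u₃, v₃) = (2.75, 3) − 0.25·(-4.5, 8) = (3.875, 1)
(u₄, v₄) = (3.875, 1) − 0.25·(-2.25, -8) = (4.4375, 3)
v = 3

3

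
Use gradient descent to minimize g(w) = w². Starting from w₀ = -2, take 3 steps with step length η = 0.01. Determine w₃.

g′(w) = 2w
w₁ = -2 − 0.01·(-4) = -1.96
w₂ = -1.96 − 0.01·(-3.92) = -1.9208
w₃ = -1.9208 − 0.01·(-3.8416) = -1.882384

-1.882384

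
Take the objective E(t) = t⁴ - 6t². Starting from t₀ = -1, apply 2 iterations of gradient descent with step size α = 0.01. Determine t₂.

E′(t) = 4t³ - 12t
t₁ = -1 − 0.01·8 = -1.08
t₂ = -1.08 − 0.01·7.921152 = -1.15921152

-1.15921152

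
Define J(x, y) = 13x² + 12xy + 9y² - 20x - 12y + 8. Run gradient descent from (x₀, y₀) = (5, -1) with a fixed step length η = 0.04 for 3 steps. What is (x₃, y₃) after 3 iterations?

∇J = (26x + 12y - 20, 12x + 18y - 12)
(x₁, y₁) = (5, -1) − 0.04·(98, 30) = (1.08, -2.2)
(x₂, y₂) = (1.08, -2.2) − 0.04·(-18.32, -38.64) = (1.8128, -0.6544)
(x₃, y₃) = (1.8128, -0.6544) − 0.04·(19.28, -2.0256) = (1.0416, -0.573376)

(1.0416, -0.573376)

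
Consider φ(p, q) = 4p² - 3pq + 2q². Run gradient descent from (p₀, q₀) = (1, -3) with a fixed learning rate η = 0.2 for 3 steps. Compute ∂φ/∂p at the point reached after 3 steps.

∇φ = (8p - 3q, -3p + 4q)
Step 1: at (1, -3), ∇φ = (17, -15) → (1, -3) − 0.2·(17, -15) = (-2.4, 0)
Step 2: at (-2.4, 0), ∇φ = (-19.2, 7.2) → (-2.4, 0) − 0.2·(-19.2, 7.2) = (1.44, -1.44)
Step 3: at (1.44, -1.44), ∇φ = (15.84, -10.08) → (1.44, -1.44) − 0.2·(15.84, -10.08) = (-1.728, 0.576)
∂φ/∂p at (-1.728, 0.576) = -15.552

-15.552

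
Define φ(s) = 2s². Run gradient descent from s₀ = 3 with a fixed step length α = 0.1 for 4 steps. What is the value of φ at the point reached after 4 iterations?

φ′(s) = 4s
Step 1: φ′(3) = 12; s₁ = 3 − 0.1·12 = 1.8
Step 2: φ′(1.8) = 7.2; s₂ = 1.8 − 0.1·7.2 = 1.08
Step 3: φ′(1.08) = 4.32; s₃ = 1.08 − 0.1·4.32 = 0.648
Step 4: φ′(0.648) = 2.592; s₄ = 0.648 − 0.1·2.592 = 0.3888
φ(0.3888) = 0.30233088

0.30233088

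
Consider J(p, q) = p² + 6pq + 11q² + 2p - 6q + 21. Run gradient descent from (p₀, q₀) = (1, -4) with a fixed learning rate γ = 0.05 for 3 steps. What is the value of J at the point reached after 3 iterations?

∇J = (2p + 6q + 2, 6p + 22q - 6)
(p₁, q₁) = (1, -4) − 0.05·(-20, -88) = (2, 0.4)
(p₂, q₂) = (2, 0.4) − 0.05·(8.4, 14.8) = (1.58, -0.34)
(p₃, q₃) = (1.58, -0.34) − 0.05·(3.12, -4) = (1.424, -0.14)
J(1.424, -0.14) = 25.735216

25.735216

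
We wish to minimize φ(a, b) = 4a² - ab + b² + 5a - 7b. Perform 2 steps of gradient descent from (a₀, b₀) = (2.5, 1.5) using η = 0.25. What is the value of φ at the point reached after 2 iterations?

29.955078125

∇φ = (8a - b + 5, -a + 2b - 7)
Step 1: at (2.5, 1.5), ∇φ = (23.5, -6.5) → (2.5, 1.5) − 0.25·(23.5, -6.5) = (-3.375, 3.125)
Step 2: at (-3.375, 3.125), ∇φ = (-25.125, 2.625) → (-3.375, 3.125) − 0.25·(-25.125, 2.625) = (2.90625, 2.46875)
φ(2.90625, 2.46875) = 29.955078125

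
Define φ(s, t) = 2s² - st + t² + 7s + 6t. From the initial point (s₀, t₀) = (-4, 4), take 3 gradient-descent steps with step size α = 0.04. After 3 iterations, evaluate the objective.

∇φ = (4s - t + 7, -s + 2t + 6)
Step 1: at (-4, 4), ∇φ = (-13, 18) → (-4, 4) − 0.04·(-13, 18) = (-3.48, 3.28)
Step 2: at (-3.48, 3.28), ∇φ = (-10.2, 16.04) → (-3.48, 3.28) − 0.04·(-10.2, 16.04) = (-3.072, 2.6384)
Step 3: at (-3.072, 2.6384), ∇φ = (-7.9264, 14.3488) → (-3.072, 2.6384) − 0.04·(-7.9264, 14.3488) = (-2.754944, 2.064448)
φ(-2.754944, 2.064448) = 18.230897061888

18.230897061888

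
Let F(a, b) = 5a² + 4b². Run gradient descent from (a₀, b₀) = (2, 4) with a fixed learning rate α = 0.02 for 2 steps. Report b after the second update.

2.8224

∇F = (10a, 8b)
(a₁, b₁) = (2, 4) − 0.02·(20, 32) = (1.6, 3.36)
(a₂, b₂) = (1.6, 3.36) − 0.02·(16, 26.88) = (1.28, 2.8224)
b = 2.8224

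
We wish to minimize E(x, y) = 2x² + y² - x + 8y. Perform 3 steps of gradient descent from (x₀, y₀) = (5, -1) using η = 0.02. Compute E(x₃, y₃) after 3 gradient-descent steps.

∇E = (4x - 1, 2y + 8)
(x₁, y₁) = (5, -1) − 0.02·(19, 6) = (4.62, -1.12)
(x₂, y₂) = (4.62, -1.12) − 0.02·(17.48, 5.76) = (4.2704, -1.2352)
(x₃, y₃) = (4.2704, -1.2352) − 0.02·(16.0816, 5.5296) = (3.948768, -1.345792)
E(3.948768, -1.345792) = 18.281589542912

18.281589542912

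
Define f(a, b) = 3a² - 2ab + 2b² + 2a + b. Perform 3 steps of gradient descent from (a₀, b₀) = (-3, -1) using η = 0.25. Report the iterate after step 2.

∇f = (6a - 2b + 2, -2a + 4b + 1)
Step 1: at (-3, -1), ∇f = (-14, 3) → (-3, -1) − 0.25·(-14, 3) = (0.5, -1.75)
Step 2: at (0.5, -1.75), ∇f = (8.5, -7) → (0.5, -1.75) − 0.25·(8.5, -7) = (-1.625, 0)

(-1.625, 0)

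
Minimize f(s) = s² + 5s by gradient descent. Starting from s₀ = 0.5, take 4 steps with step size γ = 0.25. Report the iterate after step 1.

f′(s) = 2s + 5
Step 1: f′(0.5) = 6; s₁ = 0.5 − 0.25·6 = -1

-1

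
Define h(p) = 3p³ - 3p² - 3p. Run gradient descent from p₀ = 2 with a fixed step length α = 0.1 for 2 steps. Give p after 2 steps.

h′(p) = 9p² - 6p - 3
Step 1: h′(2) = 21; p₁ = 2 − 0.1·21 = -0.1
Step 2: h′(-0.1) = -2.31; p₂ = -0.1 − 0.1·(-2.31) = 0.131

0.131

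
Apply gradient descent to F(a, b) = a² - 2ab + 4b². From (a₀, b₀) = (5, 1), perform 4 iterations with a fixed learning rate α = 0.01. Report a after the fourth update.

4.691592

∇F = (2a - 2b, -2a + 8b)
Step 1: at (5, 1), ∇F = (8, -2) → (5, 1) − 0.01·(8, -2) = (4.92, 1.02)
Step 2: at (4.92, 1.02), ∇F = (7.8, -1.68) → (4.92, 1.02) − 0.01·(7.8, -1.68) = (4.842, 1.0368)
Step 3: at (4.842, 1.0368), ∇F = (7.6104, -1.3896) → (4.842, 1.0368) − 0.01·(7.6104, -1.3896) = (4.765896, 1.050696)
Step 4: at (4.765896, 1.050696), ∇F = (7.4304, -1.126224) → (4.765896, 1.050696) − 0.01·(7.4304, -1.126224) = (4.691592, 1.06195824)
a = 4.691592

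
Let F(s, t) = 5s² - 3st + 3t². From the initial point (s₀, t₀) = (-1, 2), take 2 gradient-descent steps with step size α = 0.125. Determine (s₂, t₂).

(-0.203125, 0.40625)

∇F = (10s - 3t, -3s + 6t)
(s₁, t₁) = (-1, 2) − 0.125·(-16, 15) = (1, 0.125)
(s₂, t₂) = (1, 0.125) − 0.125·(9.625, -2.25) = (-0.203125, 0.40625)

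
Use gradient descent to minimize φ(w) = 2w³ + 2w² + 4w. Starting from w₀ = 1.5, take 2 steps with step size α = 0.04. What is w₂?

φ′(w) = 6w² + 4w + 4
Step 1: φ′(1.5) = 23.5; w₁ = 1.5 − 0.04·23.5 = 0.56
Step 2: φ′(0.56) = 8.1216; w₂ = 0.56 − 0.04·8.1216 = 0.235136

0.235136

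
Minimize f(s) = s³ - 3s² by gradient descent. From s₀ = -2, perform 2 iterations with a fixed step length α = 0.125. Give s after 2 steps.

-18.125

f′(s) = 3s² - 6s
s₁ = -2 − 0.125·24 = -5
s₂ = -5 − 0.125·105 = -18.125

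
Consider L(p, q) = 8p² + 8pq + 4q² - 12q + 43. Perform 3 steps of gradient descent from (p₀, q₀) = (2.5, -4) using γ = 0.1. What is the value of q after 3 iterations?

0.896

∇L = (16p + 8q, 8p + 8q - 12)
Step 1: at (2.5, -4), ∇L = (8, -24) → (2.5, -4) − 0.1·(8, -24) = (1.7, -1.6)
Step 2: at (1.7, -1.6), ∇L = (14.4, -11.2) → (1.7, -1.6) − 0.1·(14.4, -11.2) = (0.26, -0.48)
Step 3: at (0.26, -0.48), ∇L = (0.32, -13.76) → (0.26, -0.48) − 0.1·(0.32, -13.76) = (0.228, 0.896)
q = 0.896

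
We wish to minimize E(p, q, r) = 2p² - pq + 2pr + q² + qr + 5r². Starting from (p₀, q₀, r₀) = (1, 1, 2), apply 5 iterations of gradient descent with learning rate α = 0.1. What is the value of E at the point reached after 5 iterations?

∇E = (4p - q + 2r, -p + 2q + r, 2p + q + 10r)
(p₁, q₁, r₁) = (1, 1, 2) − 0.1·(7, 3, 23) = (0.3, 0.7, -0.3)
(p₂, q₂, r₂) = (0.3, 0.7, -0.3) − 0.1·(-0.1, 0.8, -1.7) = (0.31, 0.62, -0.13)
(p₃, q₃, r₃) = (0.31, 0.62, -0.13) − 0.1·(0.36, 0.8, -0.06) = (0.274, 0.54, -0.124)
(p₄, q₄, r₄) = (0.274, 0.54, -0.124) − 0.1·(0.308, 0.682, -0.152) = (0.2432, 0.4718, -0.1088)
(p₅, q₅, r₅) = (0.2432, 0.4718, -0.1088) − 0.1·(0.2834, 0.5916, -0.1298) = (0.21486, 0.41264, -0.09582)
E(0.21486, 0.41264, -0.09582) = 0.1391340052

0.1391340052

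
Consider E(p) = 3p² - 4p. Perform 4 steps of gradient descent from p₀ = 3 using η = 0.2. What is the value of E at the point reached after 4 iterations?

-1.33329152

E′(p) = 6p - 4
p₁ = 3 − 0.2·14 = 0.2
p₂ = 0.2 − 0.2·(-2.8) = 0.76
p₃ = 0.76 − 0.2·0.56 = 0.648
p₄ = 0.648 − 0.2·(-0.112) = 0.6704
E(0.6704) = -1.33329152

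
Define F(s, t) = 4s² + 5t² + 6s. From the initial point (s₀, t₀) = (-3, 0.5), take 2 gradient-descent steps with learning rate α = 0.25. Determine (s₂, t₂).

∇F = (8s + 6, 10t)
Step 1: at (-3, 0.5), ∇F = (-18, 5) → (-3, 0.5) − 0.25·(-18, 5) = (1.5, -0.75)
Step 2: at (1.5, -0.75), ∇F = (18, -7.5) → (1.5, -0.75) − 0.25·(18, -7.5) = (-3, 1.125)

(-3, 1.125)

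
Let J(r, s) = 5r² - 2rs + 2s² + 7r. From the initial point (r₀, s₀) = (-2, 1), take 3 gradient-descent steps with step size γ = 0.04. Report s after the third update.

∇J = (10r - 2s + 7, -2r + 4s)
(r₁, s₁) = (-2, 1) − 0.04·(-15, 8) = (-1.4, 0.68)
(r₂, s₂) = (-1.4, 0.68) − 0.04·(-8.36, 5.52) = (-1.0656, 0.4592)
(r₃, s₃) = (-1.0656, 0.4592) − 0.04·(-4.5744, 3.968) = (-0.882624, 0.30048)
s = 0.30048

0.30048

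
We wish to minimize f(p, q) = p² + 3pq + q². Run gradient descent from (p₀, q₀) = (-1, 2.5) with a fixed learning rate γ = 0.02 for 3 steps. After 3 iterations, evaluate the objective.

-1.954194596496

∇f = (2p + 3q, 3p + 2q)
(p₁, q₁) = (-1, 2.5) − 0.02·(5.5, 2) = (-1.11, 2.46)
(p₂, q₂) = (-1.11, 2.46) − 0.02·(5.16, 1.59) = (-1.2132, 2.4282)
(p₃, q₃) = (-1.2132, 2.4282) − 0.02·(4.8582, 1.2168) = (-1.310364, 2.403864)
f(-1.310364, 2.403864) = -1.954194596496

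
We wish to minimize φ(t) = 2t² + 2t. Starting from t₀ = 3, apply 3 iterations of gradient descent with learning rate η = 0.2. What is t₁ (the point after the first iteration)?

φ′(t) = 4t + 2
t₁ = 3 − 0.2·14 = 0.2

0.2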